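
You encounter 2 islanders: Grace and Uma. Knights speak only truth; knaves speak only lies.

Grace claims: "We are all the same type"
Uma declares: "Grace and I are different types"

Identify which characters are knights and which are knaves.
Grace is a knave.
Uma is a knight.

Verification:
- Grace (knave) says "We are all the same type" - this is FALSE (a lie) because Uma is a knight and Grace is a knave.
- Uma (knight) says "Grace and I are different types" - this is TRUE because Uma is a knight and Grace is a knave.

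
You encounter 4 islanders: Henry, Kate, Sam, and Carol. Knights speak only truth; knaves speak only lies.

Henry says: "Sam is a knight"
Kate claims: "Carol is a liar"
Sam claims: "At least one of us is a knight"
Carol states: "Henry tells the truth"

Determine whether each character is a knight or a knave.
Henry is a knight.
Kate is a knave.
Sam is a knight.
Carol is a knight.

Verification:
- Henry (knight) says "Sam is a knight" - this is TRUE because Sam is a knight.
- Kate (knave) says "Carol is a liar" - this is FALSE (a lie) because Carol is a knight.
- Sam (knight) says "At least one of us is a knight" - this is TRUE because Henry, Sam, and Carol are knights.
- Carol (knight) says "Henry tells the truth" - this is TRUE because Henry is a knight.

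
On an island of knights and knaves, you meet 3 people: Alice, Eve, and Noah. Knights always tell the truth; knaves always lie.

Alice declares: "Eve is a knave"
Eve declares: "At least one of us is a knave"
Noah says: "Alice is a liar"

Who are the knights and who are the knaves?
Alice is a knave.
Eve is a knight.
Noah is a knight.

Verification:
- Alice (knave) says "Eve is a knave" - this is FALSE (a lie) because Eve is a knight.
- Eve (knight) says "At least one of us is a knave" - this is TRUE because Alice is a knave.
- Noah (knight) says "Alice is a liar" - this is TRUE because Alice is a knave.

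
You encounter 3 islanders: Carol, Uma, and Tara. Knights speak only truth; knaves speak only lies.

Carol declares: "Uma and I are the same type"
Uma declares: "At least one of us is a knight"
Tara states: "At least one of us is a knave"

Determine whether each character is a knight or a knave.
Carol is a knave.
Uma is a knight.
Tara is a knight.

Verification:
- Carol (knave) says "Uma and I are the same type" - this is FALSE (a lie) because Carol is a knave and Uma is a knight.
- Uma (knight) says "At least one of us is a knight" - this is TRUE because Uma and Tara are knights.
- Tara (knight) says "At least one of us is a knave" - this is TRUE because Carol is a knave.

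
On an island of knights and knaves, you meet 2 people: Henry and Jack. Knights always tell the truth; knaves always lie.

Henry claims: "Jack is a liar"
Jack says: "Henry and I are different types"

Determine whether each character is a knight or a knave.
Henry is a knave.
Jack is a knight.

Verification:
- Henry (knave) says "Jack is a liar" - this is FALSE (a lie) because Jack is a knight.
- Jack (knight) says "Henry and I are different types" - this is TRUE because Jack is a knight and Henry is a knave.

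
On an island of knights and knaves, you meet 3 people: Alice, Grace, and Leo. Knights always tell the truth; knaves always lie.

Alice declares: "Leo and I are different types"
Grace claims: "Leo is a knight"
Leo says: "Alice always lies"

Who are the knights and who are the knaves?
Alice is a knight.
Grace is a knave.
Leo is a knave.

Verification:
- Alice (knight) says "Leo and I are different types" - this is TRUE because Alice is a knight and Leo is a knave.
- Grace (knave) says "Leo is a knight" - this is FALSE (a lie) because Leo is a knave.
- Leo (knave) says "Alice always lies" - this is FALSE (a lie) because Alice is a knight.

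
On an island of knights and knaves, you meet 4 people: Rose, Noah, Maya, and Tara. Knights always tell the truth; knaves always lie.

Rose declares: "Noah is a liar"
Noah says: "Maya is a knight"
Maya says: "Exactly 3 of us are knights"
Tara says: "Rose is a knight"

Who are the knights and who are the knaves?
Rose is a knight.
Noah is a knave.
Maya is a knave.
Tara is a knight.

Verification:
- Rose (knight) says "Noah is a liar" - this is TRUE because Noah is a knave.
- Noah (knave) says "Maya is a knight" - this is FALSE (a lie) because Maya is a knave.
- Maya (knave) says "Exactly 3 of us are knights" - this is FALSE (a lie) because there are 2 knights.
- Tara (knight) says "Rose is a knight" - this is TRUE because Rose is a knight.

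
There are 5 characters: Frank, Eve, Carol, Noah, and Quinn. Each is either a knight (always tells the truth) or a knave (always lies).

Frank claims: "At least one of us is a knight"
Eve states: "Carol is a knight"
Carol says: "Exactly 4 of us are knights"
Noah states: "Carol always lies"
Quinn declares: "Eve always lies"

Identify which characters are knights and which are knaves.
Frank is a knight.
Eve is a knave.
Carol is a knave.
Noah is a knight.
Quinn is a knight.

Verification:
- Frank (knight) says "At least one of us is a knight" - this is TRUE because Frank, Noah, and Quinn are knights.
- Eve (knave) says "Carol is a knight" - this is FALSE (a lie) because Carol is a knave.
- Carol (knave) says "Exactly 4 of us are knights" - this is FALSE (a lie) because there are 3 knights.
- Noah (knight) says "Carol always lies" - this is TRUE because Carol is a knave.
- Quinn (knight) says "Eve always lies" - this is TRUE because Eve is a knave.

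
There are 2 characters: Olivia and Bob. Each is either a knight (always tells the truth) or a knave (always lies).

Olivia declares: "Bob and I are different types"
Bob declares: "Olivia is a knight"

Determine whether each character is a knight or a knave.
Olivia is a knave.
Bob is a knave.

Verification:
- Olivia (knave) says "Bob and I are different types" - this is FALSE (a lie) because Olivia is a knave and Bob is a knave.
- Bob (knave) says "Olivia is a knight" - this is FALSE (a lie) because Olivia is a knave.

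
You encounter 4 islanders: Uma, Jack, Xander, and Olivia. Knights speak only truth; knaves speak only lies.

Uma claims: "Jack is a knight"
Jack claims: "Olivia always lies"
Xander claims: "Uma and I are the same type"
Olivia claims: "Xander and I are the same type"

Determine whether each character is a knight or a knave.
Uma is a knight.
Jack is a knight.
Xander is a knight.
Olivia is a knave.

Verification:
- Uma (knight) says "Jack is a knight" - this is TRUE because Jack is a knight.
- Jack (knight) says "Olivia always lies" - this is TRUE because Olivia is a knave.
- Xander (knight) says "Uma and I are the same type" - this is TRUE because Xander is a knight and Uma is a knight.
- Olivia (knave) says "Xander and I are the same type" - this is FALSE (a lie) because Olivia is a knave and Xander is a knight.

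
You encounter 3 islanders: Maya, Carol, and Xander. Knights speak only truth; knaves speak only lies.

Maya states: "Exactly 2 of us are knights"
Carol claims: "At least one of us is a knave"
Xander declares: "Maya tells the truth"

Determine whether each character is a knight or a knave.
Maya is a knave.
Carol is a knight.
Xander is a knave.

Verification:
- Maya (knave) says "Exactly 2 of us are knights" - this is FALSE (a lie) because there are 1 knights.
- Carol (knight) says "At least one of us is a knave" - this is TRUE because Maya and Xander are knaves.
- Xander (knave) says "Maya tells the truth" - this is FALSE (a lie) because Maya is a knave.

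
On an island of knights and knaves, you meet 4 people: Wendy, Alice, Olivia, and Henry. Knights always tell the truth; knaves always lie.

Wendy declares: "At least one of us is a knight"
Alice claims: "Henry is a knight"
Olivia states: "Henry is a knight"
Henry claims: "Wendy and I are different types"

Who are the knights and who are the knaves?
Wendy is a knave.
Alice is a knave.
Olivia is a knave.
Henry is a knave.

Verification:
- Wendy (knave) says "At least one of us is a knight" - this is FALSE (a lie) because no one is a knight.
- Alice (knave) says "Henry is a knight" - this is FALSE (a lie) because Henry is a knave.
- Olivia (knave) says "Henry is a knight" - this is FALSE (a lie) because Henry is a knave.
- Henry (knave) says "Wendy and I are different types" - this is FALSE (a lie) because Henry is a knave and Wendy is a knave.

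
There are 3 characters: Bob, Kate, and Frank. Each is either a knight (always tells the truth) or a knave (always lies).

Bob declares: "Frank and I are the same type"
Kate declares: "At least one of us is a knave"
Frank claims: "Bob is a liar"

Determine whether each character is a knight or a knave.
Bob is a knave.
Kate is a knight.
Frank is a knight.

Verification:
- Bob (knave) says "Frank and I are the same type" - this is FALSE (a lie) because Bob is a knave and Frank is a knight.
- Kate (knight) says "At least one of us is a knave" - this is TRUE because Bob is a knave.
- Frank (knight) says "Bob is a liar" - this is TRUE because Bob is a knave.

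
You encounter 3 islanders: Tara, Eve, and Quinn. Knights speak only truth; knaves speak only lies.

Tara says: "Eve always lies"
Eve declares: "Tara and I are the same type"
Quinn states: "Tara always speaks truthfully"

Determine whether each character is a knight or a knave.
Tara is a knight.
Eve is a knave.
Quinn is a knight.

Verification:
- Tara (knight) says "Eve always lies" - this is TRUE because Eve is a knave.
- Eve (knave) says "Tara and I are the same type" - this is FALSE (a lie) because Eve is a knave and Tara is a knight.
- Quinn (knight) says "Tara always speaks truthfully" - this is TRUE because Tara is a knight.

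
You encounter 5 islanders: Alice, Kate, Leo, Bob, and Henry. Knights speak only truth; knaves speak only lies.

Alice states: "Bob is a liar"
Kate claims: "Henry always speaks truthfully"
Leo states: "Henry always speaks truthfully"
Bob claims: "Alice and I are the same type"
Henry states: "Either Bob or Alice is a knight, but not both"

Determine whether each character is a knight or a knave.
Alice is a knight.
Kate is a knight.
Leo is a knight.
Bob is a knave.
Henry is a knight.

Verification:
- Alice (knight) says "Bob is a liar" - this is TRUE because Bob is a knave.
- Kate (knight) says "Henry always speaks truthfully" - this is TRUE because Henry is a knight.
- Leo (knight) says "Henry always speaks truthfully" - this is TRUE because Henry is a knight.
- Bob (knave) says "Alice and I are the same type" - this is FALSE (a lie) because Bob is a knave and Alice is a knight.
- Henry (knight) says "Either Bob or Alice is a knight, but not both" - this is TRUE because Bob is a knave and Alice is a knight.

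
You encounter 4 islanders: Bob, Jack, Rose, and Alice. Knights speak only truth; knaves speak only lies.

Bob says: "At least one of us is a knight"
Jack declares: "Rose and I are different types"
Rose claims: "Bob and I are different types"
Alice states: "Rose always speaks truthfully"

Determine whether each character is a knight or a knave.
Bob is a knave.
Jack is a knave.
Rose is a knave.
Alice is a knave.

Verification:
- Bob (knave) says "At least one of us is a knight" - this is FALSE (a lie) because no one is a knight.
- Jack (knave) says "Rose and I are different types" - this is FALSE (a lie) because Jack is a knave and Rose is a knave.
- Rose (knave) says "Bob and I are different types" - this is FALSE (a lie) because Rose is a knave and Bob is a knave.
- Alice (knave) says "Rose always speaks truthfully" - this is FALSE (a lie) because Rose is a knave.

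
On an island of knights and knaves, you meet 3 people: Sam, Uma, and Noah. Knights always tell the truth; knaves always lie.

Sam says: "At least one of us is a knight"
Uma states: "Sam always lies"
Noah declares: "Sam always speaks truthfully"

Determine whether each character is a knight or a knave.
Sam is a knight.
Uma is a knave.
Noah is a knight.

Verification:
- Sam (knight) says "At least one of us is a knight" - this is TRUE because Sam and Noah are knights.
- Uma (knave) says "Sam always lies" - this is FALSE (a lie) because Sam is a knight.
- Noah (knight) says "Sam always speaks truthfully" - this is TRUE because Sam is a knight.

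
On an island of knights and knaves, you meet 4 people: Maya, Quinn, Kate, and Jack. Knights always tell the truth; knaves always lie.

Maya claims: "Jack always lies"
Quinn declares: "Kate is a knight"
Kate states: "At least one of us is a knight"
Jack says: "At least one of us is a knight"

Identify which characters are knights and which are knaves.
Maya is a knave.
Quinn is a knight.
Kate is a knight.
Jack is a knight.

Verification:
- Maya (knave) says "Jack always lies" - this is FALSE (a lie) because Jack is a knight.
- Quinn (knight) says "Kate is a knight" - this is TRUE because Kate is a knight.
- Kate (knight) says "At least one of us is a knight" - this is TRUE because Quinn, Kate, and Jack are knights.
- Jack (knight) says "At least one of us is a knight" - this is TRUE because Quinn, Kate, and Jack are knights.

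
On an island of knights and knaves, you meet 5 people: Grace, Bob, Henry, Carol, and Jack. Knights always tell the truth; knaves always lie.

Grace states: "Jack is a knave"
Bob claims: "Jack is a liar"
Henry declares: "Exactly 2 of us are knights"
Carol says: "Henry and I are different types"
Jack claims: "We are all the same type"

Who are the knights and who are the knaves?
Grace is a knight.
Bob is a knight.
Henry is a knave.
Carol is a knight.
Jack is a knave.

Verification:
- Grace (knight) says "Jack is a knave" - this is TRUE because Jack is a knave.
- Bob (knight) says "Jack is a liar" - this is TRUE because Jack is a knave.
- Henry (knave) says "Exactly 2 of us are knights" - this is FALSE (a lie) because there are 3 knights.
- Carol (knight) says "Henry and I are different types" - this is TRUE because Carol is a knight and Henry is a knave.
- Jack (knave) says "We are all the same type" - this is FALSE (a lie) because Grace, Bob, and Carol are knights and Henry and Jack are knaves.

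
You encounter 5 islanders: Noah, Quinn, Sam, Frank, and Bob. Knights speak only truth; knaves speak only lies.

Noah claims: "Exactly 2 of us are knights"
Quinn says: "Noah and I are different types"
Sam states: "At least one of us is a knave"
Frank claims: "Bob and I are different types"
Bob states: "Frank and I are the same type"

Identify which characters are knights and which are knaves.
Noah is a knave.
Quinn is a knight.
Sam is a knight.
Frank is a knight.
Bob is a knave.

Verification:
- Noah (knave) says "Exactly 2 of us are knights" - this is FALSE (a lie) because there are 3 knights.
- Quinn (knight) says "Noah and I are different types" - this is TRUE because Quinn is a knight and Noah is a knave.
- Sam (knight) says "At least one of us is a knave" - this is TRUE because Noah and Bob are knaves.
- Frank (knight) says "Bob and I are different types" - this is TRUE because Frank is a knight and Bob is a knave.
- Bob (knave) says "Frank and I are the same type" - this is FALSE (a lie) because Bob is a knave and Frank is a knight.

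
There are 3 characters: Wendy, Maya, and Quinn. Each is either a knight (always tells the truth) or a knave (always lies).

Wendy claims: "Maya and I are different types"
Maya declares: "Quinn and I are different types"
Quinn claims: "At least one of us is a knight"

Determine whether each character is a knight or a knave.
Wendy is a knave.
Maya is a knave.
Quinn is a knave.

Verification:
- Wendy (knave) says "Maya and I are different types" - this is FALSE (a lie) because Wendy is a knave and Maya is a knave.
- Maya (knave) says "Quinn and I are different types" - this is FALSE (a lie) because Maya is a knave and Quinn is a knave.
- Quinn (knave) says "At least one of us is a knight" - this is FALSE (a lie) because no one is a knight.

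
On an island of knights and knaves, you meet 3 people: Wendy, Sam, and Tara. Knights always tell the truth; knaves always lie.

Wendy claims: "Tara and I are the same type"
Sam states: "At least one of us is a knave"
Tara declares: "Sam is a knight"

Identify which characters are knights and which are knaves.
Wendy is a knave.
Sam is a knight.
Tara is a knight.

Verification:
- Wendy (knave) says "Tara and I are the same type" - this is FALSE (a lie) because Wendy is a knave and Tara is a knight.
- Sam (knight) says "At least one of us is a knave" - this is TRUE because Wendy is a knave.
- Tara (knight) says "Sam is a knight" - this is TRUE because Sam is a knight.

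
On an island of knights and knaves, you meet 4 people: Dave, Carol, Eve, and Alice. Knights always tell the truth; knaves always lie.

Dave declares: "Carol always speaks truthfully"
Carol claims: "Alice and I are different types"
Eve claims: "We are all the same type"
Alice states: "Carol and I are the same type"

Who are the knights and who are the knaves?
Dave is a knight.
Carol is a knight.
Eve is a knave.
Alice is a knave.

Verification:
- Dave (knight) says "Carol always speaks truthfully" - this is TRUE because Carol is a knight.
- Carol (knight) says "Alice and I are different types" - this is TRUE because Carol is a knight and Alice is a knave.
- Eve (knave) says "We are all the same type" - this is FALSE (a lie) because Dave and Carol are knights and Eve and Alice are knaves.
- Alice (knave) says "Carol and I are the same type" - this is FALSE (a lie) because Alice is a knave and Carol is a knight.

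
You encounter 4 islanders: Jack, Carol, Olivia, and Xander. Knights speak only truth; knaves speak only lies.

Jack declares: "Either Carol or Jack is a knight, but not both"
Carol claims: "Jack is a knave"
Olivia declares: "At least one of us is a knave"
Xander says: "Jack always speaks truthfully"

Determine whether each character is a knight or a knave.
Jack is a knight.
Carol is a knave.
Olivia is a knight.
Xander is a knight.

Verification:
- Jack (knight) says "Either Carol or Jack is a knight, but not both" - this is TRUE because Carol is a knave and Jack is a knight.
- Carol (knave) says "Jack is a knave" - this is FALSE (a lie) because Jack is a knight.
- Olivia (knight) says "At least one of us is a knave" - this is TRUE because Carol is a knave.
- Xander (knight) says "Jack always speaks truthfully" - this is TRUE because Jack is a knight.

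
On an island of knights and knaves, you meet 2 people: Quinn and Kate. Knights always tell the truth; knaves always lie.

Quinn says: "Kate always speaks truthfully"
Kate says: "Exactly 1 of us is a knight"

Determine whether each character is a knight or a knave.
Quinn is a knave.
Kate is a knave.

Verification:
- Quinn (knave) says "Kate always speaks truthfully" - this is FALSE (a lie) because Kate is a knave.
- Kate (knave) says "Exactly 1 of us is a knight" - this is FALSE (a lie) because there are 0 knights.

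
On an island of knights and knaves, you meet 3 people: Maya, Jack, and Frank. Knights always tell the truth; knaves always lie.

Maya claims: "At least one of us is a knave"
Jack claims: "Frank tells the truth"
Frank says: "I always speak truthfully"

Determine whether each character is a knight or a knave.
Maya is a knight.
Jack is a knave.
Frank is a knave.

Verification:
- Maya (knight) says "At least one of us is a knave" - this is TRUE because Jack and Frank are knaves.
- Jack (knave) says "Frank tells the truth" - this is FALSE (a lie) because Frank is a knave.
- Frank (knave) says "I always speak truthfully" - this is FALSE (a lie) because Frank is a knave.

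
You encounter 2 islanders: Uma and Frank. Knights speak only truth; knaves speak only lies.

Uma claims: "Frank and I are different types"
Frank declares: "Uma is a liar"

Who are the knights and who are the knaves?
Uma is a knight.
Frank is a knave.

Verification:
- Uma (knight) says "Frank and I are different types" - this is TRUE because Uma is a knight and Frank is a knave.
- Frank (knave) says "Uma is a liar" - this is FALSE (a lie) because Uma is a knight.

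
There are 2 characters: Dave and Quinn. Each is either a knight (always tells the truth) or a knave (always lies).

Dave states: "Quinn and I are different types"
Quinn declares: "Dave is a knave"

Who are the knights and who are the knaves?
Dave is a knight.
Quinn is a knave.

Verification:
- Dave (knight) says "Quinn and I are different types" - this is TRUE because Dave is a knight and Quinn is a knave.
- Quinn (knave) says "Dave is a knave" - this is FALSE (a lie) because Dave is a knight.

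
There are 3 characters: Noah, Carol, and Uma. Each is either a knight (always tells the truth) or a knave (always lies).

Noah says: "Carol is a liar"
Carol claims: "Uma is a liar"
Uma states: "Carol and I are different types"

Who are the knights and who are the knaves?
Noah is a knight.
Carol is a knave.
Uma is a knight.

Verification:
- Noah (knight) says "Carol is a liar" - this is TRUE because Carol is a knave.
- Carol (knave) says "Uma is a liar" - this is FALSE (a lie) because Uma is a knight.
- Uma (knight) says "Carol and I are different types" - this is TRUE because Uma is a knight and Carol is a knave.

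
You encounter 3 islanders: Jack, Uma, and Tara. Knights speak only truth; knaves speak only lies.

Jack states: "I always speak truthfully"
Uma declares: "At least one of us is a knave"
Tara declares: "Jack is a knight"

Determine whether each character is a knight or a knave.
Jack is a knave.
Uma is a knight.
Tara is a knave.

Verification:
- Jack (knave) says "I always speak truthfully" - this is FALSE (a lie) because Jack is a knave.
- Uma (knight) says "At least one of us is a knave" - this is TRUE because Jack and Tara are knaves.
- Tara (knave) says "Jack is a knight" - this is FALSE (a lie) because Jack is a knave.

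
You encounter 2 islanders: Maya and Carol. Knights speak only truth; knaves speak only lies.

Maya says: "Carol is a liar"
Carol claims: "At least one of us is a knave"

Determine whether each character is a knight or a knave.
Maya is a knave.
Carol is a knight.

Verification:
- Maya (knave) says "Carol is a liar" - this is FALSE (a lie) because Carol is a knight.
- Carol (knight) says "At least one of us is a knave" - this is TRUE because Maya is a knave.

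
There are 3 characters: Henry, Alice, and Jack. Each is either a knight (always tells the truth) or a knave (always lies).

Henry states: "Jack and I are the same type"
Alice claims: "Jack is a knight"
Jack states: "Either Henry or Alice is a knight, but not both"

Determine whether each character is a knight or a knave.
Henry is a knave.
Alice is a knight.
Jack is a knight.

Verification:
- Henry (knave) says "Jack and I are the same type" - this is FALSE (a lie) because Henry is a knave and Jack is a knight.
- Alice (knight) says "Jack is a knight" - this is TRUE because Jack is a knight.
- Jack (knight) says "Either Henry or Alice is a knight, but not both" - this is TRUE because Henry is a knave and Alice is a knight.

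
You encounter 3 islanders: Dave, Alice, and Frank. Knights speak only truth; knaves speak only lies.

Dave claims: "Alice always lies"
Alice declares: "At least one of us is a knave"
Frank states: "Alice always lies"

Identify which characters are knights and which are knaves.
Dave is a knave.
Alice is a knight.
Frank is a knave.

Verification:
- Dave (knave) says "Alice always lies" - this is FALSE (a lie) because Alice is a knight.
- Alice (knight) says "At least one of us is a knave" - this is TRUE because Dave and Frank are knaves.
- Frank (knave) says "Alice always lies" - this is FALSE (a lie) because Alice is a knight.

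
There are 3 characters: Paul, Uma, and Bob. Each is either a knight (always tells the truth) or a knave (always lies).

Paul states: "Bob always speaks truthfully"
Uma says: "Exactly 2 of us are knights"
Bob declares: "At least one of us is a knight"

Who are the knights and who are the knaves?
Paul is a knave.
Uma is a knave.
Bob is a knave.

Verification:
- Paul (knave) says "Bob always speaks truthfully" - this is FALSE (a lie) because Bob is a knave.
- Uma (knave) says "Exactly 2 of us are knights" - this is FALSE (a lie) because there are 0 knights.
- Bob (knave) says "At least one of us is a knight" - this is FALSE (a lie) because no one is a knight.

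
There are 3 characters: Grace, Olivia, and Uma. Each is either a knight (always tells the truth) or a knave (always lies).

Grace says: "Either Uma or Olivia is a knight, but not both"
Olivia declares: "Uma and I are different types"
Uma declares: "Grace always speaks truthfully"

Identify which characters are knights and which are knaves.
Grace is a knave.
Olivia is a knave.
Uma is a knave.

Verification:
- Grace (knave) says "Either Uma or Olivia is a knight, but not both" - this is FALSE (a lie) because Uma is a knave and Olivia is a knave.
- Olivia (knave) says "Uma and I are different types" - this is FALSE (a lie) because Olivia is a knave and Uma is a knave.
- Uma (knave) says "Grace always speaks truthfully" - this is FALSE (a lie) because Grace is a knave.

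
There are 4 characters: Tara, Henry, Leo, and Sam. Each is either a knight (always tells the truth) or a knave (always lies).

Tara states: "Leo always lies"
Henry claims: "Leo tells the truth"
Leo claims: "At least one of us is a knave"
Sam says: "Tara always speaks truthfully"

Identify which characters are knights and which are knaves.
Tara is a knave.
Henry is a knight.
Leo is a knight.
Sam is a knave.

Verification:
- Tara (knave) says "Leo always lies" - this is FALSE (a lie) because Leo is a knight.
- Henry (knight) says "Leo tells the truth" - this is TRUE because Leo is a knight.
- Leo (knight) says "At least one of us is a knave" - this is TRUE because Tara and Sam are knaves.
- Sam (knave) says "Tara always speaks truthfully" - this is FALSE (a lie) because Tara is a knave.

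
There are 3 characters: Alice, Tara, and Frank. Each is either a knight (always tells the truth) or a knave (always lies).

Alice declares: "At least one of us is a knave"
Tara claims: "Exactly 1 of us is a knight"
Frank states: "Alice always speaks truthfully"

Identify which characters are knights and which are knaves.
Alice is a knight.
Tara is a knave.
Frank is a knight.

Verification:
- Alice (knight) says "At least one of us is a knave" - this is TRUE because Tara is a knave.
- Tara (knave) says "Exactly 1 of us is a knight" - this is FALSE (a lie) because there are 2 knights.
- Frank (knight) says "Alice always speaks truthfully" - this is TRUE because Alice is a knight.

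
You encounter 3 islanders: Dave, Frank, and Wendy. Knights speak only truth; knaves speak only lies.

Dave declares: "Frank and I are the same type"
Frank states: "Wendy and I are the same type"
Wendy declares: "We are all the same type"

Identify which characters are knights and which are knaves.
Dave is a knight.
Frank is a knight.
Wendy is a knight.

Verification:
- Dave (knight) says "Frank and I are the same type" - this is TRUE because Dave is a knight and Frank is a knight.
- Frank (knight) says "Wendy and I are the same type" - this is TRUE because Frank is a knight and Wendy is a knight.
- Wendy (knight) says "We are all the same type" - this is TRUE because Dave, Frank, and Wendy are knights.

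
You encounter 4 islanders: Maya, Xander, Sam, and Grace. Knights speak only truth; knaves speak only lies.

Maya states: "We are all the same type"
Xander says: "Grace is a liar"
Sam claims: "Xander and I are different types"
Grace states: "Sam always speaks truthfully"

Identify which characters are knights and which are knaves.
Maya is a knave.
Xander is a knave.
Sam is a knight.
Grace is a knight.

Verification:
- Maya (knave) says "We are all the same type" - this is FALSE (a lie) because Sam and Grace are knights and Maya and Xander are knaves.
- Xander (knave) says "Grace is a liar" - this is FALSE (a lie) because Grace is a knight.
- Sam (knight) says "Xander and I are different types" - this is TRUE because Sam is a knight and Xander is a knave.
- Grace (knight) says "Sam always speaks truthfully" - this is TRUE because Sam is a knight.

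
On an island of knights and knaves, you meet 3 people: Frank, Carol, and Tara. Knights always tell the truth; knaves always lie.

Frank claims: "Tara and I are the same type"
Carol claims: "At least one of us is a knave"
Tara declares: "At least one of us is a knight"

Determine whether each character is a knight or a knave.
Frank is a knave.
Carol is a knight.
Tara is a knight.

Verification:
- Frank (knave) says "Tara and I are the same type" - this is FALSE (a lie) because Frank is a knave and Tara is a knight.
- Carol (knight) says "At least one of us is a knave" - this is TRUE because Frank is a knave.
- Tara (knight) says "At least one of us is a knight" - this is TRUE because Carol and Tara are knights.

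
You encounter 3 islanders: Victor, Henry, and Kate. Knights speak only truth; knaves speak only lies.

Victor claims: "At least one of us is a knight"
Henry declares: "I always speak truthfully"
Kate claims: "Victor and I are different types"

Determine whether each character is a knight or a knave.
Victor is a knave.
Henry is a knave.
Kate is a knave.

Verification:
- Victor (knave) says "At least one of us is a knight" - this is FALSE (a lie) because no one is a knight.
- Henry (knave) says "I always speak truthfully" - this is FALSE (a lie) because Henry is a knave.
- Kate (knave) says "Victor and I are different types" - this is FALSE (a lie) because Kate is a knave and Victor is a knave.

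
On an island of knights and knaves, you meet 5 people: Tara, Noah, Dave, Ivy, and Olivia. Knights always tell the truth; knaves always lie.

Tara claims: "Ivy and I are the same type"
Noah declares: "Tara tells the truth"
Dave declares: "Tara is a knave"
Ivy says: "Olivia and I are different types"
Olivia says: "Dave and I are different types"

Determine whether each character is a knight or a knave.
Tara is a knight.
Noah is a knight.
Dave is a knave.
Ivy is a knight.
Olivia is a knave.

Verification:
- Tara (knight) says "Ivy and I are the same type" - this is TRUE because Tara is a knight and Ivy is a knight.
- Noah (knight) says "Tara tells the truth" - this is TRUE because Tara is a knight.
- Dave (knave) says "Tara is a knave" - this is FALSE (a lie) because Tara is a knight.
- Ivy (knight) says "Olivia and I are different types" - this is TRUE because Ivy is a knight and Olivia is a knave.
- Olivia (knave) says "Dave and I are different types" - this is FALSE (a lie) because Olivia is a knave and Dave is a knave.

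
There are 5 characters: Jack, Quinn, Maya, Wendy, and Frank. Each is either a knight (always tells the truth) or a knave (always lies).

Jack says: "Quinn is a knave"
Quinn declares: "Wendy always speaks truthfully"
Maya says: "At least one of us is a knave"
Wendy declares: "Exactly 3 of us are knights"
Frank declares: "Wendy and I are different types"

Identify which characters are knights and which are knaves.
Jack is a knight.
Quinn is a knave.
Maya is a knight.
Wendy is a knave.
Frank is a knave.

Verification:
- Jack (knight) says "Quinn is a knave" - this is TRUE because Quinn is a knave.
- Quinn (knave) says "Wendy always speaks truthfully" - this is FALSE (a lie) because Wendy is a knave.
- Maya (knight) says "At least one of us is a knave" - this is TRUE because Quinn, Wendy, and Frank are knaves.
- Wendy (knave) says "Exactly 3 of us are knights" - this is FALSE (a lie) because there are 2 knights.
- Frank (knave) says "Wendy and I are different types" - this is FALSE (a lie) because Frank is a knave and Wendy is a knave.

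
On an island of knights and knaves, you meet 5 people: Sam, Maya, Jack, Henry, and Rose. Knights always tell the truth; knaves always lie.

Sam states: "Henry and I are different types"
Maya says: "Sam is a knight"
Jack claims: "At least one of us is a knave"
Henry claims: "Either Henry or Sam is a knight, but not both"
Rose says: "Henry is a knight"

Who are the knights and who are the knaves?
Sam is a knave.
Maya is a knave.
Jack is a knight.
Henry is a knave.
Rose is a knave.

Verification:
- Sam (knave) says "Henry and I are different types" - this is FALSE (a lie) because Sam is a knave and Henry is a knave.
- Maya (knave) says "Sam is a knight" - this is FALSE (a lie) because Sam is a knave.
- Jack (knight) says "At least one of us is a knave" - this is TRUE because Sam, Maya, Henry, and Rose are knaves.
- Henry (knave) says "Either Henry or Sam is a knight, but not both" - this is FALSE (a lie) because Henry is a knave and Sam is a knave.
- Rose (knave) says "Henry is a knight" - this is FALSE (a lie) because Henry is a knave.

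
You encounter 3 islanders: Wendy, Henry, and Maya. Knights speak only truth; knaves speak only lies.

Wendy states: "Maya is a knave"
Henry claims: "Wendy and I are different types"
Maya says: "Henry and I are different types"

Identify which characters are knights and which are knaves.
Wendy is a knave.
Henry is a knave.
Maya is a knight.

Verification:
- Wendy (knave) says "Maya is a knave" - this is FALSE (a lie) because Maya is a knight.
- Henry (knave) says "Wendy and I are different types" - this is FALSE (a lie) because Henry is a knave and Wendy is a knave.
- Maya (knight) says "Henry and I are different types" - this is TRUE because Maya is a knight and Henry is a knave.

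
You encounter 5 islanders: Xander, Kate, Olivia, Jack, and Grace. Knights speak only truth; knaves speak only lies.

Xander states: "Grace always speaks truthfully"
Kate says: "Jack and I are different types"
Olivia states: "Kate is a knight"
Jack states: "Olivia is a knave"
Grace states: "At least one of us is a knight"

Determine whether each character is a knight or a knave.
Xander is a knight.
Kate is a knight.
Olivia is a knight.
Jack is a knave.
Grace is a knight.

Verification:
- Xander (knight) says "Grace always speaks truthfully" - this is TRUE because Grace is a knight.
- Kate (knight) says "Jack and I are different types" - this is TRUE because Kate is a knight and Jack is a knave.
- Olivia (knight) says "Kate is a knight" - this is TRUE because Kate is a knight.
- Jack (knave) says "Olivia is a knave" - this is FALSE (a lie) because Olivia is a knight.
- Grace (knight) says "At least one of us is a knight" - this is TRUE because Xander, Kate, Olivia, and Grace are knights.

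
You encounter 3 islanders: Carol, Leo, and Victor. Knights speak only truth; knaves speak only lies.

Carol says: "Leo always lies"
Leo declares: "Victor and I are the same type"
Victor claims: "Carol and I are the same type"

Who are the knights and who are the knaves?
Carol is a knight.
Leo is a knave.
Victor is a knight.

Verification:
- Carol (knight) says "Leo always lies" - this is TRUE because Leo is a knave.
- Leo (knave) says "Victor and I are the same type" - this is FALSE (a lie) because Leo is a knave and Victor is a knight.
- Victor (knight) says "Carol and I are the same type" - this is TRUE because Victor is a knight and Carol is a knight.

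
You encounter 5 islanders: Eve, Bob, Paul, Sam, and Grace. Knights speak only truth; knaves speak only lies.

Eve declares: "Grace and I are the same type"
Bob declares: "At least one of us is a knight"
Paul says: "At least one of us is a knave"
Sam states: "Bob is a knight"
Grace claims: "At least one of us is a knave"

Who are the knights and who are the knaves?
Eve is a knave.
Bob is a knight.
Paul is a knight.
Sam is a knight.
Grace is a knight.

Verification:
- Eve (knave) says "Grace and I are the same type" - this is FALSE (a lie) because Eve is a knave and Grace is a knight.
- Bob (knight) says "At least one of us is a knight" - this is TRUE because Bob, Paul, Sam, and Grace are knights.
- Paul (knight) says "At least one of us is a knave" - this is TRUE because Eve is a knave.
- Sam (knight) says "Bob is a knight" - this is TRUE because Bob is a knight.
- Grace (knight) says "At least one of us is a knave" - this is TRUE because Eve is a knave.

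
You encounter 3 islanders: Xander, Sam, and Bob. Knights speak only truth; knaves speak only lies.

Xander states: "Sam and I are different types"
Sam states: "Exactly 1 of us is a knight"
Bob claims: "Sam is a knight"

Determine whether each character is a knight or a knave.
Xander is a knave.
Sam is a knave.
Bob is a knave.

Verification:
- Xander (knave) says "Sam and I are different types" - this is FALSE (a lie) because Xander is a knave and Sam is a knave.
- Sam (knave) says "Exactly 1 of us is a knight" - this is FALSE (a lie) because there are 0 knights.
- Bob (knave) says "Sam is a knight" - this is FALSE (a lie) because Sam is a knave.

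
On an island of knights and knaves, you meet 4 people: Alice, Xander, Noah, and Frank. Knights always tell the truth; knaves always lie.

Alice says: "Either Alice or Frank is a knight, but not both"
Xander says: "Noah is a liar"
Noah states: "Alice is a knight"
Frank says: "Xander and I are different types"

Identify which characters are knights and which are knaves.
Alice is a knight.
Xander is a knave.
Noah is a knight.
Frank is a knave.

Verification:
- Alice (knight) says "Either Alice or Frank is a knight, but not both" - this is TRUE because Alice is a knight and Frank is a knave.
- Xander (knave) says "Noah is a liar" - this is FALSE (a lie) because Noah is a knight.
- Noah (knight) says "Alice is a knight" - this is TRUE because Alice is a knight.
- Frank (knave) says "Xander and I are different types" - this is FALSE (a lie) because Frank is a knave and Xander is a knave.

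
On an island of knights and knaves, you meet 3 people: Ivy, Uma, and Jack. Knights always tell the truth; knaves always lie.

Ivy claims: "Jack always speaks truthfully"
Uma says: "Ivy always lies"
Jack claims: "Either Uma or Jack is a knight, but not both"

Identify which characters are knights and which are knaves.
Ivy is a knight.
Uma is a knave.
Jack is a knight.

Verification:
- Ivy (knight) says "Jack always speaks truthfully" - this is TRUE because Jack is a knight.
- Uma (knave) says "Ivy always lies" - this is FALSE (a lie) because Ivy is a knight.
- Jack (knight) says "Either Uma or Jack is a knight, but not both" - this is TRUE because Uma is a knave and Jack is a knight.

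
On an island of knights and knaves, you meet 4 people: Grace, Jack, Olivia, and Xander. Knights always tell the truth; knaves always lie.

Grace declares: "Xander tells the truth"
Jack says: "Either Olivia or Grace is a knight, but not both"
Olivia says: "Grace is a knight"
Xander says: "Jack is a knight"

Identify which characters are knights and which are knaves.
Grace is a knave.
Jack is a knave.
Olivia is a knave.
Xander is a knave.

Verification:
- Grace (knave) says "Xander tells the truth" - this is FALSE (a lie) because Xander is a knave.
- Jack (knave) says "Either Olivia or Grace is a knight, but not both" - this is FALSE (a lie) because Olivia is a knave and Grace is a knave.
- Olivia (knave) says "Grace is a knight" - this is FALSE (a lie) because Grace is a knave.
- Xander (knave) says "Jack is a knight" - this is FALSE (a lie) because Jack is a knave.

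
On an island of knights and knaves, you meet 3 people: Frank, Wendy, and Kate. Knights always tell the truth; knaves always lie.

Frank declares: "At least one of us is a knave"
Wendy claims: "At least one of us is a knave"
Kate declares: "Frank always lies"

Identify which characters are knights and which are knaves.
Frank is a knight.
Wendy is a knight.
Kate is a knave.

Verification:
- Frank (knight) says "At least one of us is a knave" - this is TRUE because Kate is a knave.
- Wendy (knight) says "At least one of us is a knave" - this is TRUE because Kate is a knave.
- Kate (knave) says "Frank always lies" - this is FALSE (a lie) because Frank is a knight.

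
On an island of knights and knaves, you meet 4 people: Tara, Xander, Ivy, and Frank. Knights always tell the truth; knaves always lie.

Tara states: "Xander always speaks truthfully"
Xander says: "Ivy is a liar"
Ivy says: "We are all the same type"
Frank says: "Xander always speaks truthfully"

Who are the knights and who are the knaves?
Tara is a knight.
Xander is a knight.
Ivy is a knave.
Frank is a knight.

Verification:
- Tara (knight) says "Xander always speaks truthfully" - this is TRUE because Xander is a knight.
- Xander (knight) says "Ivy is a liar" - this is TRUE because Ivy is a knave.
- Ivy (knave) says "We are all the same type" - this is FALSE (a lie) because Tara, Xander, and Frank are knights and Ivy is a knave.
- Frank (knight) says "Xander always speaks truthfully" - this is TRUE because Xander is a knight.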